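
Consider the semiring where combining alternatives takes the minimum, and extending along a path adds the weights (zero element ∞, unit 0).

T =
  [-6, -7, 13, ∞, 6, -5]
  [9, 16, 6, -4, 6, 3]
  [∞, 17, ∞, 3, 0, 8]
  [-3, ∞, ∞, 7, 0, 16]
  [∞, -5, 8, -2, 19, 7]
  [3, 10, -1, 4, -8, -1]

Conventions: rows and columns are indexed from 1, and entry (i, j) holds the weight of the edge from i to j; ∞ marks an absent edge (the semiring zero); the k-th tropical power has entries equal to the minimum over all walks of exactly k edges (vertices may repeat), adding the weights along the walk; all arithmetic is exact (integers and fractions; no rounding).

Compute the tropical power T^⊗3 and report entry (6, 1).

T^⊗2:
  [-12, -13, -6, -11, -13, -11]
  [-7, 1, 2, 3, -5, 2]
  [0, -5, 7, -2, 0, 7]
  [-9, -10, 8, -2, 3, -8]
  [-5, 11, 1, -9, -2, -2]
  [-3, -13, -2, -10, -9, -2]
T^⊗3:
  [-18, -19, -12, -17, -19, -17]
  [-13, -14, 1, -7, -6, -12]
  [-6, -7, 1, -9, -2, -5]
  [-15, -16, -9, -14, -16, -14]
  [-12, -12, -3, -4, -10, -10]
  [-13, -14, -7, -17, -10, -10]
Key observation: the optimum is the walk 6->5->4->1, with weight (-8) + (-2) + (-3) = -13.
Optimal value attained by: walk 6->5->4->1.
Answer: (T^⊗3)[6][1] = -13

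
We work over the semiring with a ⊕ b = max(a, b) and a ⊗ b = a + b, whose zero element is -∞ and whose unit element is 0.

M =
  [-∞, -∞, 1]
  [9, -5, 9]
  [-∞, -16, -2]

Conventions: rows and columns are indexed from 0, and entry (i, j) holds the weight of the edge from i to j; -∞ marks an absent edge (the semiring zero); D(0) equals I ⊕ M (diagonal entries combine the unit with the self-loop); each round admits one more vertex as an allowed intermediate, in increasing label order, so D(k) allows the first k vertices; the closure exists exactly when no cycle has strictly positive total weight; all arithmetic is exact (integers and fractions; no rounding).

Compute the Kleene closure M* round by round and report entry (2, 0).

D(0):
  [0, -∞, 1]
  [9, 0, 9]
  [-∞, -16, 0]
D(1):
  [0, -∞, 1]
  [9, 0, 10]
  [-∞, -16, 0]
D(2):
  [0, -∞, 1]
  [9, 0, 10]
  [-7, -16, 0]
D(3):
  [0, -15, 1]
  [9, 0, 10]
  [-7, -16, 0]
Answer: M*[2][0] = -7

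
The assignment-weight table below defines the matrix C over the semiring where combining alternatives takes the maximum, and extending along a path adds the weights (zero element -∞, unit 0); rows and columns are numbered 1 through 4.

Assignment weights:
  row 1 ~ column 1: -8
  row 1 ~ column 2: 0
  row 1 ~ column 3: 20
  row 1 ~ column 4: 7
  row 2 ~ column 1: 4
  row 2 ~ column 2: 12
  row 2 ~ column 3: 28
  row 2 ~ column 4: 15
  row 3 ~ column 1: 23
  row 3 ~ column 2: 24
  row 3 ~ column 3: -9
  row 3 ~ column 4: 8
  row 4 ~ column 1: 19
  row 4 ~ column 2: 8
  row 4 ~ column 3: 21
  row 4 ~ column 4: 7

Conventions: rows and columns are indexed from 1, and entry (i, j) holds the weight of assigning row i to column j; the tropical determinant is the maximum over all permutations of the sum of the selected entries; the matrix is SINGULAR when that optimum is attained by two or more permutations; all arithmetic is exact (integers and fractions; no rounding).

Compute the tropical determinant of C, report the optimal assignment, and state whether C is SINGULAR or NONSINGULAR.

σ = (1, 2, 3, 4): (-8) + 12 + (-9) + 7 = 2
σ = (1, 2, 4, 3): (-8) + 12 + 8 + 21 = 33
σ = (1, 3, 2, 4): (-8) + 28 + 24 + 7 = 51
σ = (1, 3, 4, 2): (-8) + 28 + 8 + 8 = 36
σ = (1, 4, 2, 3): (-8) + 15 + 24 + 21 = 52
σ = (1, 4, 3, 2): (-8) + 15 + (-9) + 8 = 6
σ = (2, 1, 3, 4): 0 + 4 + (-9) + 7 = 2
σ = (2, 1, 4, 3): 0 + 4 + 8 + 21 = 33
σ = (2, 3, 1, 4): 0 + 28 + 23 + 7 = 58
σ = (2, 3, 4, 1): 0 + 28 + 8 + 19 = 55
σ = (2, 4, 1, 3): 0 + 15 + 23 + 21 = 59
σ = (2, 4, 3, 1): 0 + 15 + (-9) + 19 = 25
σ = (3, 1, 2, 4): 20 + 4 + 24 + 7 = 55
σ = (3, 1, 4, 2): 20 + 4 + 8 + 8 = 40
σ = (3, 2, 1, 4): 20 + 12 + 23 + 7 = 62
σ = (3, 2, 4, 1): 20 + 12 + 8 + 19 = 59
σ = (3, 4, 1, 2): 20 + 15 + 23 + 8 = 66
σ = (3, 4, 2, 1): 20 + 15 + 24 + 19 = 78
σ = (4, 1, 2, 3): 7 + 4 + 24 + 21 = 56
σ = (4, 1, 3, 2): 7 + 4 + (-9) + 8 = 10
σ = (4, 2, 1, 3): 7 + 12 + 23 + 21 = 63
σ = (4, 2, 3, 1): 7 + 12 + (-9) + 19 = 29
σ = (4, 3, 1, 2): 7 + 28 + 23 + 8 = 66
σ = (4, 3, 2, 1): 7 + 28 + 24 + 19 = 78
Optimal value attained by: σ = (3, 4, 2, 1).
Answer: det⊕(C) = 78; verdict: SINGULAR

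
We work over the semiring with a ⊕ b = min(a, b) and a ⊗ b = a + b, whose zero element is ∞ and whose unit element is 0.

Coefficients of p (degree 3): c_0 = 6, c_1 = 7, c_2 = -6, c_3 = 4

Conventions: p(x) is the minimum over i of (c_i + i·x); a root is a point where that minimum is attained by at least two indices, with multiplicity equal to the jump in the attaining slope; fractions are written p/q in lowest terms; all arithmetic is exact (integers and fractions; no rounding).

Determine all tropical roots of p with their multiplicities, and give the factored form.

hull edge (i=0, c=6) to (i=2, c=-6): slope -6, span 2
hull edge (i=2, c=-6) to (i=3, c=4): slope 10, span 1
Factored form: p(x) = 4 ⊗ (x ⊕ (-10)) ⊗ (x ⊕ 6) ⊗ (x ⊕ 6)
Answer: roots = -10 (mult 1), 6 (mult 2)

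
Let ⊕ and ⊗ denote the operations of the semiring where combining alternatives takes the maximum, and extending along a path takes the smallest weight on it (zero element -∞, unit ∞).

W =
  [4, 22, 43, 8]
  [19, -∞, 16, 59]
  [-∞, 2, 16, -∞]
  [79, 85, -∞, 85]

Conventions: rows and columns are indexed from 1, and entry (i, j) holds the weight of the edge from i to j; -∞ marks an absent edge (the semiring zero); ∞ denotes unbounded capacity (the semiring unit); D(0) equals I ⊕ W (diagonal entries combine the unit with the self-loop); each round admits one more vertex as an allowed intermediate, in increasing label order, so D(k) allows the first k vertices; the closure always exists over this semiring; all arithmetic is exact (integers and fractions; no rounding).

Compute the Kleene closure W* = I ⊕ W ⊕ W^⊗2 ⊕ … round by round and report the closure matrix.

D(0):
  [∞, 22, 43, 8]
  [19, ∞, 16, 59]
  [-∞, 2, ∞, -∞]
  [79, 85, -∞, ∞]
D(1):
  [∞, 22, 43, 8]
  [19, ∞, 19, 59]
  [-∞, 2, ∞, -∞]
  [79, 85, 43, ∞]
D(2):
  [∞, 22, 43, 22]
  [19, ∞, 19, 59]
  [2, 2, ∞, 2]
  [79, 85, 43, ∞]
D(3):
  [∞, 22, 43, 22]
  [19, ∞, 19, 59]
  [2, 2, ∞, 2]
  [79, 85, 43, ∞]
D(4):
  [∞, 22, 43, 22]
  [59, ∞, 43, 59]
  [2, 2, ∞, 2]
  [79, 85, 43, ∞]
Answer: W* = [[∞, 22, 43, 22], [59, ∞, 43, 59], [2, 2, ∞, 2], [79, 85, 43, ∞]]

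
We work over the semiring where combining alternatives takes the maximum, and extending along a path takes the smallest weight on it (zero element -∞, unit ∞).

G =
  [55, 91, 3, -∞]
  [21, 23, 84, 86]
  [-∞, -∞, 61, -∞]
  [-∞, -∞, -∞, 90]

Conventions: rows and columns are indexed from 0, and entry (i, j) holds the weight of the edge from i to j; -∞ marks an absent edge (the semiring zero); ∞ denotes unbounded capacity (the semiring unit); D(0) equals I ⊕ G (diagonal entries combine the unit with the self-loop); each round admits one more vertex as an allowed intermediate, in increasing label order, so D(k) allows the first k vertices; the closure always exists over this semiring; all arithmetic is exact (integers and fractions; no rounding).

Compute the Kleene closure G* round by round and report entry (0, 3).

D(0):
  [∞, 91, 3, -∞]
  [21, ∞, 84, 86]
  [-∞, -∞, ∞, -∞]
  [-∞, -∞, -∞, ∞]
D(1):
  [∞, 91, 3, -∞]
  [21, ∞, 84, 86]
  [-∞, -∞, ∞, -∞]
  [-∞, -∞, -∞, ∞]
D(2):
  [∞, 91, 84, 86]
  [21, ∞, 84, 86]
  [-∞, -∞, ∞, -∞]
  [-∞, -∞, -∞, ∞]
D(3):
  [∞, 91, 84, 86]
  [21, ∞, 84, 86]
  [-∞, -∞, ∞, -∞]
  [-∞, -∞, -∞, ∞]
D(4):
  [∞, 91, 84, 86]
  [21, ∞, 84, 86]
  [-∞, -∞, ∞, -∞]
  [-∞, -∞, -∞, ∞]
Answer: G*[0][3] = 86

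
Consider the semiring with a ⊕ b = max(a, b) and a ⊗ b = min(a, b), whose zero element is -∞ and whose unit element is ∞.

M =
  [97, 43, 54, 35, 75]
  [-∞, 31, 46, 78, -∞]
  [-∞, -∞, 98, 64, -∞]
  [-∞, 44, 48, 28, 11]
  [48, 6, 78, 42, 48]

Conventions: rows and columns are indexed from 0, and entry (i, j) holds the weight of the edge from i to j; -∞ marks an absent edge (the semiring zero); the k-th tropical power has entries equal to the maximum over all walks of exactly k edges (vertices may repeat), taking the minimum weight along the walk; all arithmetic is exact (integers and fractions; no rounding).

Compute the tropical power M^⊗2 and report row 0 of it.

M^⊗2:
  [97, 43, 75, 54, 75]
  [-∞, 44, 48, 46, 11]
  [-∞, 44, 98, 64, 11]
  [11, 31, 48, 48, 11]
  [48, 43, 78, 64, 48]
Answer: row 0 of M^⊗2 = [97, 43, 75, 54, 75]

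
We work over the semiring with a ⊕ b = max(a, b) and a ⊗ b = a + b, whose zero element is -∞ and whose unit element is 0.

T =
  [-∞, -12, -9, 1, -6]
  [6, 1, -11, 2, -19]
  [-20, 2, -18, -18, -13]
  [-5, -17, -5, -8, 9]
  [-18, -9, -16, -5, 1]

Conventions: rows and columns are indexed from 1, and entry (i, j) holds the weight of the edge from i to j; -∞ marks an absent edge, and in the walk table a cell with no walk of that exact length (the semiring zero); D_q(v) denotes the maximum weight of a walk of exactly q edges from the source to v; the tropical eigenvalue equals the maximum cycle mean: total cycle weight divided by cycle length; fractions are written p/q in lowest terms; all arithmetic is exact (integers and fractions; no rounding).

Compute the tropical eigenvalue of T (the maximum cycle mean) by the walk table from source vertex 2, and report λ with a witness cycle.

q=0: [-∞, 0, -∞, -∞, -∞]
q=1: [6, 1, -11, 2, -19]
q=2: [7, 2, -3, 7, 11]
q=3: [8, 3, 2, 8, 16]
q=4: [9, 7, 3, 11, 17]
q=5: [13, 8, 6, 12, 20]
Optimal cycle mean attained by: cycle 4->5->4, total 9 + (-5), length 2.
Answer: λ = 2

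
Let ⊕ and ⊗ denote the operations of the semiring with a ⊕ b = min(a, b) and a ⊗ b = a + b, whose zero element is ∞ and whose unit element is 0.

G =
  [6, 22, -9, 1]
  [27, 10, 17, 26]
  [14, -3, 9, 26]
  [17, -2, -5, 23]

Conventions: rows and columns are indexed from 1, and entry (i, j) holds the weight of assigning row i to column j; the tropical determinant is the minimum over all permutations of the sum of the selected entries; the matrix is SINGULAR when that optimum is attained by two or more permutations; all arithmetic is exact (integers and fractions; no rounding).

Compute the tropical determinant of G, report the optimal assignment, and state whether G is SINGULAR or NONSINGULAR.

σ = (1, 2, 3, 4): 6 + 10 + 9 + 23 = 48
σ = (1, 2, 4, 3): 6 + 10 + 26 + (-5) = 37
σ = (1, 3, 2, 4): 6 + 17 + (-3) + 23 = 43
σ = (1, 3, 4, 2): 6 + 17 + 26 + (-2) = 47
σ = (1, 4, 2, 3): 6 + 26 + (-3) + (-5) = 24
σ = (1, 4, 3, 2): 6 + 26 + 9 + (-2) = 39
σ = (2, 1, 3, 4): 22 + 27 + 9 + 23 = 81
σ = (2, 1, 4, 3): 22 + 27 + 26 + (-5) = 70
σ = (2, 3, 1, 4): 22 + 17 + 14 + 23 = 76
σ = (2, 3, 4, 1): 22 + 17 + 26 + 17 = 82
σ = (2, 4, 1, 3): 22 + 26 + 14 + (-5) = 57
σ = (2, 4, 3, 1): 22 + 26 + 9 + 17 = 74
σ = (3, 1, 2, 4): (-9) + 27 + (-3) + 23 = 38
σ = (3, 1, 4, 2): (-9) + 27 + 26 + (-2) = 42
σ = (3, 2, 1, 4): (-9) + 10 + 14 + 23 = 38
σ = (3, 2, 4, 1): (-9) + 10 + 26 + 17 = 44
σ = (3, 4, 1, 2): (-9) + 26 + 14 + (-2) = 29
σ = (3, 4, 2, 1): (-9) + 26 + (-3) + 17 = 31
σ = (4, 1, 2, 3): 1 + 27 + (-3) + (-5) = 20
σ = (4, 1, 3, 2): 1 + 27 + 9 + (-2) = 35
σ = (4, 2, 1, 3): 1 + 10 + 14 + (-5) = 20
σ = (4, 2, 3, 1): 1 + 10 + 9 + 17 = 37
σ = (4, 3, 1, 2): 1 + 17 + 14 + (-2) = 30
σ = (4, 3, 2, 1): 1 + 17 + (-3) + 17 = 32
Optimal value attained by: σ = (4, 1, 2, 3).
Answer: det⊕(G) = 20; verdict: SINGULAR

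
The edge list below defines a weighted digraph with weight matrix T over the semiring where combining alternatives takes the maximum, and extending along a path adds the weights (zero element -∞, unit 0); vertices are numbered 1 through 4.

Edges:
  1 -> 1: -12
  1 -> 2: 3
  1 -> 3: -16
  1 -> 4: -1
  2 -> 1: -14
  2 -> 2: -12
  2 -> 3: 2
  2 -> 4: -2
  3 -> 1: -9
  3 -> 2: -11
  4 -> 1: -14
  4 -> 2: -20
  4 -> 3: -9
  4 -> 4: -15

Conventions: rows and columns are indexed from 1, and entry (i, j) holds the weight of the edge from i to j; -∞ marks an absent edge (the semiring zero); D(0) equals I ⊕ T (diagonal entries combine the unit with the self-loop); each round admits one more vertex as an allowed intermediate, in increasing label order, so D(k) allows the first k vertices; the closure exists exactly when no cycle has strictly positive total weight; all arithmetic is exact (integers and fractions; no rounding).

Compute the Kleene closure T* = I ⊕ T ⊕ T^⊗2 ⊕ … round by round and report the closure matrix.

D(0):
  [0, 3, -16, -1]
  [-14, 0, 2, -2]
  [-9, -11, 0, -∞]
  [-14, -20, -9, 0]
D(1):
  [0, 3, -16, -1]
  [-14, 0, 2, -2]
  [-9, -6, 0, -10]
  [-14, -11, -9, 0]
D(2):
  [0, 3, 5, 1]
  [-14, 0, 2, -2]
  [-9, -6, 0, -8]
  [-14, -11, -9, 0]
D(3):
  [0, 3, 5, 1]
  [-7, 0, 2, -2]
  [-9, -6, 0, -8]
  [-14, -11, -9, 0]
D(4):
  [0, 3, 5, 1]
  [-7, 0, 2, -2]
  [-9, -6, 0, -8]
  [-14, -11, -9, 0]
Answer: T* = [[0, 3, 5, 1], [-7, 0, 2, -2], [-9, -6, 0, -8], [-14, -11, -9, 0]]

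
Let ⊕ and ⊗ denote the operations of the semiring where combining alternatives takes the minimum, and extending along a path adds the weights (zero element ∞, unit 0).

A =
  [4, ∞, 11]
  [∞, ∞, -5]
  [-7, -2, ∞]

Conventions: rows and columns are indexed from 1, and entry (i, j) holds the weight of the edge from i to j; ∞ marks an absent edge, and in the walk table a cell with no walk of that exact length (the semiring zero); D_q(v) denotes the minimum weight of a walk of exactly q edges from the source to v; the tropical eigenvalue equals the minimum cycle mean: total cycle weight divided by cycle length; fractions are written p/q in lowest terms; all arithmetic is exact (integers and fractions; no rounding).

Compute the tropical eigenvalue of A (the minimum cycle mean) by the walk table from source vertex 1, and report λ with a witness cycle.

q=0: [0, ∞, ∞]
q=1: [4, ∞, 11]
q=2: [4, 9, 15]
q=3: [8, 13, 4]
Optimal cycle mean attained by: cycle 2->3->2, total (-5) + (-2), length 2.
Answer: λ = -7/2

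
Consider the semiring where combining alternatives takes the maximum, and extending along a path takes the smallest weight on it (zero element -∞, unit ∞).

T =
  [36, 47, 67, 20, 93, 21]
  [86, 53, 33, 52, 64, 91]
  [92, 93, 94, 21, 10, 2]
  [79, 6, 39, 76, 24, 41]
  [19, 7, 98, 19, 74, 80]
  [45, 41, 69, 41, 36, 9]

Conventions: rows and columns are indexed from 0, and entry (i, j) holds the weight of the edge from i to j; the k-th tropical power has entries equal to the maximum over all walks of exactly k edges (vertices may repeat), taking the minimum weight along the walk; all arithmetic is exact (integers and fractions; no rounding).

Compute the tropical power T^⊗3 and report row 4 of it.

T^⊗2:
  [67, 67, 93, 47, 74, 80]
  [53, 53, 69, 52, 86, 64]
  [92, 93, 94, 52, 92, 91]
  [76, 47, 67, 76, 79, 41]
  [92, 93, 94, 41, 74, 74]
  [69, 69, 69, 41, 45, 41]
T^⊗3:
  [92, 93, 93, 52, 74, 74]
  [69, 69, 86, 52, 74, 80]
  [92, 93, 94, 52, 92, 91]
  [76, 67, 79, 76, 76, 79]
  [92, 93, 94, 52, 92, 91]
  [69, 69, 69, 52, 69, 69]
Answer: row 4 of T^⊗3 = [92, 93, 94, 52, 92, 91]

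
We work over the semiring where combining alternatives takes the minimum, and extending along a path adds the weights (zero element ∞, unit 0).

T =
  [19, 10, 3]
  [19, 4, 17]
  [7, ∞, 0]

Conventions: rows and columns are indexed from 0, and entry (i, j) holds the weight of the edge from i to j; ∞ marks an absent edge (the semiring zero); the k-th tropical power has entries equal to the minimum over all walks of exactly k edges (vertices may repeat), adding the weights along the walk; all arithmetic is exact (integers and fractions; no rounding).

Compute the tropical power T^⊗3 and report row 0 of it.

T^⊗2:
  [10, 14, 3]
  [23, 8, 17]
  [7, 17, 0]
T^⊗3:
  [10, 18, 3]
  [24, 12, 17]
  [7, 17, 0]
Answer: row 0 of T^⊗3 = [10, 18, 3]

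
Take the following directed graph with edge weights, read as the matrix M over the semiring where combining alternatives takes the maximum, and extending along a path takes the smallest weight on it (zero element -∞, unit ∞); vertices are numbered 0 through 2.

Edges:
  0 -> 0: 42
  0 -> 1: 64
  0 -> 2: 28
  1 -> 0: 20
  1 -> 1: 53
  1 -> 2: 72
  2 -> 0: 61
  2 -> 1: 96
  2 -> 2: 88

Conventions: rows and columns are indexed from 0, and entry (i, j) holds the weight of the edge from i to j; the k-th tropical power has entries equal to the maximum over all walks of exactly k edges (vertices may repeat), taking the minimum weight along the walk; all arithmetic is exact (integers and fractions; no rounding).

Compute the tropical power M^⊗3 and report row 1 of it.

M^⊗2:
  [42, 53, 64]
  [61, 72, 72]
  [61, 88, 88]
M^⊗3:
  [61, 64, 64]
  [61, 72, 72]
  [61, 88, 88]
Answer: row 1 of M^⊗3 = [61, 72, 72]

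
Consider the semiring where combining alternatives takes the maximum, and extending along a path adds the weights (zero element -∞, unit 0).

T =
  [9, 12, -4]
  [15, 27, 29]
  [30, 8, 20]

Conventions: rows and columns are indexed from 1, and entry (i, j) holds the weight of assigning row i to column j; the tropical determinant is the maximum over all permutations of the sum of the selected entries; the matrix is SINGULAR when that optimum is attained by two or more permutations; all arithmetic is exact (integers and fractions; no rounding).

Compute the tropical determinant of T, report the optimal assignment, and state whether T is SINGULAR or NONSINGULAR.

σ = (1, 2, 3): 9 + 27 + 20 = 56
σ = (1, 3, 2): 9 + 29 + 8 = 46
σ = (2, 1, 3): 12 + 15 + 20 = 47
σ = (2, 3, 1): 12 + 29 + 30 = 71
σ = (3, 1, 2): (-4) + 15 + 8 = 19
σ = (3, 2, 1): (-4) + 27 + 30 = 53
Optimal value attained by: σ = (2, 3, 1).
Answer: det⊕(T) = 71; verdict: NONSINGULAR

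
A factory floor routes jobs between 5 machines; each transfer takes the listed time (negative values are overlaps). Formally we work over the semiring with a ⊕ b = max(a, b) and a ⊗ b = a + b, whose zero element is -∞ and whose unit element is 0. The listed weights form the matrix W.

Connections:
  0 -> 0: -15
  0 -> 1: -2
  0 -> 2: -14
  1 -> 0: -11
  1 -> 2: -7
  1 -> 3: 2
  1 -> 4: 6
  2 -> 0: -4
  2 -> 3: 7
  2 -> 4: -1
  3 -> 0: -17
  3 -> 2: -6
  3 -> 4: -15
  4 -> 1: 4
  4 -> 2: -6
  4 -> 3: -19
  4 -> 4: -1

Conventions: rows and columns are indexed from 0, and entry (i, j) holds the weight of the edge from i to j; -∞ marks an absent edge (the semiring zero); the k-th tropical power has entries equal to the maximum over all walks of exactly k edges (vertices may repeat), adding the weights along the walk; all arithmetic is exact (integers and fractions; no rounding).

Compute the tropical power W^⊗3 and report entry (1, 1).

W^⊗2:
  [-13, -17, -9, 0, 4]
  [-11, 10, 0, 0, 5]
  [-10, 3, 1, -20, -2]
  [-10, -11, -21, 1, -7]
  [-7, 3, -3, 6, 10]
W^⊗3:
  [-13, 8, -2, -2, 3]
  [-1, 9, 3, 12, 16]
  [-3, 2, -4, 8, 9]
  [-16, -3, -5, -9, -5]
  [-7, 14, 4, 5, 9]
Key observation: the optimum is the walk 1->4->4->1, with weight 6 + (-1) + 4 = 9.
Optimal value attained by: walk 1->4->4->1.
Answer: (W^⊗3)[1][1] = 9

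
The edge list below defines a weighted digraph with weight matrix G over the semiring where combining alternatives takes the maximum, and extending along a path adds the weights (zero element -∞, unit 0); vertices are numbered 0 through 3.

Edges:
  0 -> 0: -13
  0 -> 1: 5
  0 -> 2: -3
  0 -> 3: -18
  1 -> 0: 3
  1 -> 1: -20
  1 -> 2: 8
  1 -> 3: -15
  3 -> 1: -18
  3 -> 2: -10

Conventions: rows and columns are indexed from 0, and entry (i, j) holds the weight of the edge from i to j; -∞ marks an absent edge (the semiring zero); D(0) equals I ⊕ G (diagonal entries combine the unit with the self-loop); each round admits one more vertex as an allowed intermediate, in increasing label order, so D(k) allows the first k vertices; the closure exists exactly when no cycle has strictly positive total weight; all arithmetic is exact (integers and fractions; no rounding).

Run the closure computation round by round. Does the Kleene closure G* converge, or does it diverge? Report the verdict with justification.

D(0):
  [0, 5, -3, -18]
  [3, 0, 8, -15]
  [-∞, -∞, 0, -∞]
  [-∞, -18, -10, 0]
Detection: at round 1, diagonal entry (1, 1) turns strictly positive.
Key observation: the cycle 1->0->1 has total weight 3 + 5, which is strictly positive.
Answer: DIVERGES — positive cycle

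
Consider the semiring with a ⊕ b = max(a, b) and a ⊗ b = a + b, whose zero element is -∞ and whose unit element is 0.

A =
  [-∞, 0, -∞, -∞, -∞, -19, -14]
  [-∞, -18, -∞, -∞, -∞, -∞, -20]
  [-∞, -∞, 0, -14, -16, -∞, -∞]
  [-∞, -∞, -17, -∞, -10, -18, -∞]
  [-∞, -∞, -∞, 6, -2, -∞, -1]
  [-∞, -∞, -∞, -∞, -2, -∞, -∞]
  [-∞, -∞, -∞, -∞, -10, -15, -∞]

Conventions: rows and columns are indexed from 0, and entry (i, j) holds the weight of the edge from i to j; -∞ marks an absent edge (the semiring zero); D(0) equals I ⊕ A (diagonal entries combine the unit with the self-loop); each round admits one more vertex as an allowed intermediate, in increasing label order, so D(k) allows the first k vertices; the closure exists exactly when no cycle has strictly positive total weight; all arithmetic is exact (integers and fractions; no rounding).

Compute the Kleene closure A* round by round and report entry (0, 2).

D(0):
  [0, 0, -∞, -∞, -∞, -19, -14]
  [-∞, 0, -∞, -∞, -∞, -∞, -20]
  [-∞, -∞, 0, -14, -16, -∞, -∞]
  [-∞, -∞, -17, 0, -10, -18, -∞]
  [-∞, -∞, -∞, 6, 0, -∞, -1]
  [-∞, -∞, -∞, -∞, -2, 0, -∞]
  [-∞, -∞, -∞, -∞, -10, -15, 0]
D(1):
  [0, 0, -∞, -∞, -∞, -19, -14]
  [-∞, 0, -∞, -∞, -∞, -∞, -20]
  [-∞, -∞, 0, -14, -16, -∞, -∞]
  [-∞, -∞, -17, 0, -10, -18, -∞]
  [-∞, -∞, -∞, 6, 0, -∞, -1]
  [-∞, -∞, -∞, -∞, -2, 0, -∞]
  [-∞, -∞, -∞, -∞, -10, -15, 0]
D(2):
  [0, 0, -∞, -∞, -∞, -19, -14]
  [-∞, 0, -∞, -∞, -∞, -∞, -20]
  [-∞, -∞, 0, -14, -16, -∞, -∞]
  [-∞, -∞, -17, 0, -10, -18, -∞]
  [-∞, -∞, -∞, 6, 0, -∞, -1]
  [-∞, -∞, -∞, -∞, -2, 0, -∞]
  [-∞, -∞, -∞, -∞, -10, -15, 0]
D(3):
  [0, 0, -∞, -∞, -∞, -19, -14]
  [-∞, 0, -∞, -∞, -∞, -∞, -20]
  [-∞, -∞, 0, -14, -16, -∞, -∞]
  [-∞, -∞, -17, 0, -10, -18, -∞]
  [-∞, -∞, -∞, 6, 0, -∞, -1]
  [-∞, -∞, -∞, -∞, -2, 0, -∞]
  [-∞, -∞, -∞, -∞, -10, -15, 0]
D(4):
  [0, 0, -∞, -∞, -∞, -19, -14]
  [-∞, 0, -∞, -∞, -∞, -∞, -20]
  [-∞, -∞, 0, -14, -16, -32, -∞]
  [-∞, -∞, -17, 0, -10, -18, -∞]
  [-∞, -∞, -11, 6, 0, -12, -1]
  [-∞, -∞, -∞, -∞, -2, 0, -∞]
  [-∞, -∞, -∞, -∞, -10, -15, 0]
D(5):
  [0, 0, -∞, -∞, -∞, -19, -14]
  [-∞, 0, -∞, -∞, -∞, -∞, -20]
  [-∞, -∞, 0, -10, -16, -28, -17]
  [-∞, -∞, -17, 0, -10, -18, -11]
  [-∞, -∞, -11, 6, 0, -12, -1]
  [-∞, -∞, -13, 4, -2, 0, -3]
  [-∞, -∞, -21, -4, -10, -15, 0]
D(6):
  [0, 0, -32, -15, -21, -19, -14]
  [-∞, 0, -∞, -∞, -∞, -∞, -20]
  [-∞, -∞, 0, -10, -16, -28, -17]
  [-∞, -∞, -17, 0, -10, -18, -11]
  [-∞, -∞, -11, 6, 0, -12, -1]
  [-∞, -∞, -13, 4, -2, 0, -3]
  [-∞, -∞, -21, -4, -10, -15, 0]
D(7):
  [0, 0, -32, -15, -21, -19, -14]
  [-∞, 0, -41, -24, -30, -35, -20]
  [-∞, -∞, 0, -10, -16, -28, -17]
  [-∞, -∞, -17, 0, -10, -18, -11]
  [-∞, -∞, -11, 6, 0, -12, -1]
  [-∞, -∞, -13, 4, -2, 0, -3]
  [-∞, -∞, -21, -4, -10, -15, 0]
Answer: A*[0][2] = -32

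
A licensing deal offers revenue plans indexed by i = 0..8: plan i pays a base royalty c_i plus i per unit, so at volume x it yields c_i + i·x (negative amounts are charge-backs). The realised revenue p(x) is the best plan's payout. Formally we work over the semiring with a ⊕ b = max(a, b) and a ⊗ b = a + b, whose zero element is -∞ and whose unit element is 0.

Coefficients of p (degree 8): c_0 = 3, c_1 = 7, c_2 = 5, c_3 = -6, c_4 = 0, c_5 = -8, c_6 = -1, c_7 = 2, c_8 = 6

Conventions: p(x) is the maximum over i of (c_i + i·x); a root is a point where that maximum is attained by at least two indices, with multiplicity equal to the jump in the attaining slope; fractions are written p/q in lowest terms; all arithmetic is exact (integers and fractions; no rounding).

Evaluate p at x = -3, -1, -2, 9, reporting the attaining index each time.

p(-3) = max(3+0·(-3)=3, 7+1·(-3)=4, 5+2·(-3)=-1, -6+3·(-3)=-15, 0+4·(-3)=-12, -8+5·(-3)=-23, -1+6·(-3)=-19, 2+7·(-3)=-19, 6+8·(-3)=-18) = 4 (attained by i=1)
p(-1) = max(3+0·(-1)=3, 7+1·(-1)=6, 5+2·(-1)=3, -6+3·(-1)=-9, 0+4·(-1)=-4, -8+5·(-1)=-13, -1+6·(-1)=-7, 2+7·(-1)=-5, 6+8·(-1)=-2) = 6 (attained by i=1)
p(-2) = max(3+0·(-2)=3, 7+1·(-2)=5, 5+2·(-2)=1, -6+3·(-2)=-12, 0+4·(-2)=-8, -8+5·(-2)=-18, -1+6·(-2)=-13, 2+7·(-2)=-12, 6+8·(-2)=-10) = 5 (attained by i=1)
p(9) = max(3+0·9=3, 7+1·9=16, 5+2·9=23, -6+3·9=21, 0+4·9=36, -8+5·9=37, -1+6·9=53, 2+7·9=65, 6+8·9=78) = 78 (attained by i=8)
Answer: p(-3) = 4; p(-1) = 6; p(-2) = 5; p(9) = 78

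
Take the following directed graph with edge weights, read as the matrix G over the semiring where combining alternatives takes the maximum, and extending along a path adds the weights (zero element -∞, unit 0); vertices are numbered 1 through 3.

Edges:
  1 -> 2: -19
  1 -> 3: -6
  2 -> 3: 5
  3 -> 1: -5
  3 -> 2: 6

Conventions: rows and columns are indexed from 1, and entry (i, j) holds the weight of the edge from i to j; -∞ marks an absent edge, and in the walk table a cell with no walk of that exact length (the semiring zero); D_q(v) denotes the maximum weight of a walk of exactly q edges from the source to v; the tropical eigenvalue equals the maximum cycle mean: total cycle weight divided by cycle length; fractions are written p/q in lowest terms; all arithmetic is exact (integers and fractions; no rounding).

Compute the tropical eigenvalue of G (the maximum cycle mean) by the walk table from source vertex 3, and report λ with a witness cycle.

q=0: [-∞, -∞, 0]
q=1: [-5, 6, -∞]
q=2: [-∞, -24, 11]
q=3: [6, 17, -19]
Optimal cycle mean attained by: cycle 2->3->2, total 5 + 6, length 2.
Answer: λ = 11/2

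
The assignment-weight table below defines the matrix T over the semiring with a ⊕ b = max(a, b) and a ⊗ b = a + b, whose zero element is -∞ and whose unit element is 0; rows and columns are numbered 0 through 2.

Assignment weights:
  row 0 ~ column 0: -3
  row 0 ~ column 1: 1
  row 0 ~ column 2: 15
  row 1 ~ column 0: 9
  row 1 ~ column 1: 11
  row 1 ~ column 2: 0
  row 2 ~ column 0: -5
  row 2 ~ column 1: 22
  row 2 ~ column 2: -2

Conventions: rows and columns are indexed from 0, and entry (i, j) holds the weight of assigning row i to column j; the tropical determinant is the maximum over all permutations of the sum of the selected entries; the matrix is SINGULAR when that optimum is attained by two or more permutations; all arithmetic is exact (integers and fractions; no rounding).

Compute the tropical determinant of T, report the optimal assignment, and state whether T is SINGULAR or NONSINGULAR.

σ = (0, 1, 2): (-3) + 11 + (-2) = 6
σ = (0, 2, 1): (-3) + 0 + 22 = 19
σ = (1, 0, 2): 1 + 9 + (-2) = 8
σ = (1, 2, 0): 1 + 0 + (-5) = -4
σ = (2, 0, 1): 15 + 9 + 22 = 46
σ = (2, 1, 0): 15 + 11 + (-5) = 21
Optimal value attained by: σ = (2, 0, 1).
Answer: det⊕(T) = 46; verdict: NONSINGULAR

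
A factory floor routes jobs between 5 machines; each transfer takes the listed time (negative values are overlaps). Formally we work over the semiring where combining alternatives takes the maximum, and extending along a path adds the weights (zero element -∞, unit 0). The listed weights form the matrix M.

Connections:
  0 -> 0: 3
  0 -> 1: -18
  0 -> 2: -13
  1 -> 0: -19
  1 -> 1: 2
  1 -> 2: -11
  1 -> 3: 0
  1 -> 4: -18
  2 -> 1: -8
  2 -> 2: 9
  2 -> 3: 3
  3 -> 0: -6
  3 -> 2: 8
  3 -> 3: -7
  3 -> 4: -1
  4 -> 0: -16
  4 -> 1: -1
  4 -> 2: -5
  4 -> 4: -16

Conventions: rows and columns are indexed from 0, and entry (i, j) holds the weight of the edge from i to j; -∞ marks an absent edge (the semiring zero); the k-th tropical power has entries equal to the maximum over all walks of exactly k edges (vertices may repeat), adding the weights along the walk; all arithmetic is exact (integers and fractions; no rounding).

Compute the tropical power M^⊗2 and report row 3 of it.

M^⊗2:
  [6, -15, -4, -10, -36]
  [-6, 4, 8, 2, -1]
  [-3, 1, 18, 12, 2]
  [-3, 0, 17, 11, -8]
  [-13, 1, 4, -1, -19]
Answer: row 3 of M^⊗2 = [-3, 0, 17, 11, -8]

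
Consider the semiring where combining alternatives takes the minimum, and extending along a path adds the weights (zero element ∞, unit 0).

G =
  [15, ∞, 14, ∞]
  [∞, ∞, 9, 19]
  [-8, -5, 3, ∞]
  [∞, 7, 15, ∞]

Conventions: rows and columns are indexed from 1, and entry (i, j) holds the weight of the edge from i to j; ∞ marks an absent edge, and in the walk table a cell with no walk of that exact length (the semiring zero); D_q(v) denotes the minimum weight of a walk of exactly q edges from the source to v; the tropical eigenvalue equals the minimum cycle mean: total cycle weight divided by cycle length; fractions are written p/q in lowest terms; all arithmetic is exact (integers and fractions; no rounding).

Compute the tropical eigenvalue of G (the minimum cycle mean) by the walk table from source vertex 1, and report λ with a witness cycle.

q=0: [0, ∞, ∞, ∞]
q=1: [15, ∞, 14, ∞]
q=2: [6, 9, 17, ∞]
q=3: [9, 12, 18, 28]
q=4: [10, 13, 21, 31]
Optimal cycle mean attained by: cycle 2->3->2, total 9 + (-5), length 2.
Answer: λ = 2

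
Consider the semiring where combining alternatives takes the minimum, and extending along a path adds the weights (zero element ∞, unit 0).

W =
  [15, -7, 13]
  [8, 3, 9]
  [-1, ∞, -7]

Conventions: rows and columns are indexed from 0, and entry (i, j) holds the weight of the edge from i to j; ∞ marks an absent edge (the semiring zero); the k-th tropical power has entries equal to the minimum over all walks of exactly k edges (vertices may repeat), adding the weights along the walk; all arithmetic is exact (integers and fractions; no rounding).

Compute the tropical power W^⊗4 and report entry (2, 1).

W^⊗2:
  [1, -4, 2]
  [8, 1, 2]
  [-8, -8, -14]
W^⊗3:
  [1, -6, -5]
  [1, 1, -5]
  [-15, -15, -21]
W^⊗4:
  [-6, -6, -12]
  [-6, -6, -12]
  [-22, -22, -28]
Key observation: the optimum is the walk 2->2->2->0->1, with weight (-7) + (-7) + (-1) + (-7) = -22.
Optimal value attained by: walk 2->2->2->0->1.
Answer: (W^⊗4)[2][1] = -22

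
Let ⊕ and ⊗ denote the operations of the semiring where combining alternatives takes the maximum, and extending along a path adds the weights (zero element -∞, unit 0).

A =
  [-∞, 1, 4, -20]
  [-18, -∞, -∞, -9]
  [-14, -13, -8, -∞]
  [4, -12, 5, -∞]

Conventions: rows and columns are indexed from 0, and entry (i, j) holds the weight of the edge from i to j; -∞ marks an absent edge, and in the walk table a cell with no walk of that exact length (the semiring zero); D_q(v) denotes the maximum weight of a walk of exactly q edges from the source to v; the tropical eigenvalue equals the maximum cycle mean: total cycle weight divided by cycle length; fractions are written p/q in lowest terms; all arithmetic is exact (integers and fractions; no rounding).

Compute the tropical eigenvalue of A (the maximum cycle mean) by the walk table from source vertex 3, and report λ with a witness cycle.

q=0: [-∞, -∞, -∞, 0]
q=1: [4, -12, 5, -∞]
q=2: [-9, 5, 8, -16]
q=3: [-6, -5, 0, -4]
q=4: [0, -5, 1, -14]
Optimal cycle mean attained by: cycle 0->1->3->0, total 1 + (-9) + 4, length 3.
Answer: λ = -4/3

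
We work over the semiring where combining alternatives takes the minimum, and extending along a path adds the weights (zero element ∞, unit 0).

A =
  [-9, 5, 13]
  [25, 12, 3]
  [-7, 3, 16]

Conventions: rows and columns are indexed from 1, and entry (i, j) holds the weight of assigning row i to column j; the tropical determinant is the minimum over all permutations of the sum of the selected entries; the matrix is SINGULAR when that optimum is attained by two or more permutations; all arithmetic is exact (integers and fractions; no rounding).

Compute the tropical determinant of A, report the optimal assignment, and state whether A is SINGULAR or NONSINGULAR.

σ = (1, 2, 3): (-9) + 12 + 16 = 19
σ = (1, 3, 2): (-9) + 3 + 3 = -3
σ = (2, 1, 3): 5 + 25 + 16 = 46
σ = (2, 3, 1): 5 + 3 + (-7) = 1
σ = (3, 1, 2): 13 + 25 + 3 = 41
σ = (3, 2, 1): 13 + 12 + (-7) = 18
Optimal value attained by: σ = (1, 3, 2).
Answer: det⊕(A) = -3; verdict: NONSINGULAR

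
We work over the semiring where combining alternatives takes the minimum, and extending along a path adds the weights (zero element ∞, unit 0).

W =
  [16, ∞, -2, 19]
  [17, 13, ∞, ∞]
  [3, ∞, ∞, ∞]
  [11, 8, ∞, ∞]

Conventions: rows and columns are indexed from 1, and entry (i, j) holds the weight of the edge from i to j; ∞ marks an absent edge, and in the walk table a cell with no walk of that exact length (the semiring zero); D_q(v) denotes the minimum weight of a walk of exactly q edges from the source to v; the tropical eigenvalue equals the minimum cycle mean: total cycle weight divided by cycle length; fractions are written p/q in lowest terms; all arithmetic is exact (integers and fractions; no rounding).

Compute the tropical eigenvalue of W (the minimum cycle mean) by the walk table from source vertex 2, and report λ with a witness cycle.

q=0: [∞, 0, ∞, ∞]
q=1: [17, 13, ∞, ∞]
q=2: [30, 26, 15, 36]
q=3: [18, 39, 28, 49]
q=4: [31, 52, 16, 37]
Optimal cycle mean attained by: cycle 1->3->1, total (-2) + 3, length 2.
Answer: λ = 1/2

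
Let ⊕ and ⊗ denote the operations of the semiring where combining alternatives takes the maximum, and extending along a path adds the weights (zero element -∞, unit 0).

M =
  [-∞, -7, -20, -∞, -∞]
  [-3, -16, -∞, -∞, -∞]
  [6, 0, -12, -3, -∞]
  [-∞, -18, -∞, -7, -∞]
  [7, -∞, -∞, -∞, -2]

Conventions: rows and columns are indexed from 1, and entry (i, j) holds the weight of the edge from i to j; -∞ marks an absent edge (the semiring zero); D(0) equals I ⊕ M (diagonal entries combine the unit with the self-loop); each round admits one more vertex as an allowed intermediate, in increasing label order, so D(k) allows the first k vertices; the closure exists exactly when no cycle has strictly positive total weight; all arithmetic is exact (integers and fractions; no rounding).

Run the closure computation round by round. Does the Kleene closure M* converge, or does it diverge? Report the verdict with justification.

D(0):
  [0, -7, -20, -∞, -∞]
  [-3, 0, -∞, -∞, -∞]
  [6, 0, 0, -3, -∞]
  [-∞, -18, -∞, 0, -∞]
  [7, -∞, -∞, -∞, 0]
D(1):
  [0, -7, -20, -∞, -∞]
  [-3, 0, -23, -∞, -∞]
  [6, 0, 0, -3, -∞]
  [-∞, -18, -∞, 0, -∞]
  [7, 0, -13, -∞, 0]
D(2):
  [0, -7, -20, -∞, -∞]
  [-3, 0, -23, -∞, -∞]
  [6, 0, 0, -3, -∞]
  [-21, -18, -41, 0, -∞]
  [7, 0, -13, -∞, 0]
D(3):
  [0, -7, -20, -23, -∞]
  [-3, 0, -23, -26, -∞]
  [6, 0, 0, -3, -∞]
  [-21, -18, -41, 0, -∞]
  [7, 0, -13, -16, 0]
D(4):
  [0, -7, -20, -23, -∞]
  [-3, 0, -23, -26, -∞]
  [6, 0, 0, -3, -∞]
  [-21, -18, -41, 0, -∞]
  [7, 0, -13, -16, 0]
D(5):
  [0, -7, -20, -23, -∞]
  [-3, 0, -23, -26, -∞]
  [6, 0, 0, -3, -∞]
  [-21, -18, -41, 0, -∞]
  [7, 0, -13, -16, 0]
Key observation: every diagonal entry stays at the unit through all rounds, so no improving cycle exists.
Answer: CONVERGES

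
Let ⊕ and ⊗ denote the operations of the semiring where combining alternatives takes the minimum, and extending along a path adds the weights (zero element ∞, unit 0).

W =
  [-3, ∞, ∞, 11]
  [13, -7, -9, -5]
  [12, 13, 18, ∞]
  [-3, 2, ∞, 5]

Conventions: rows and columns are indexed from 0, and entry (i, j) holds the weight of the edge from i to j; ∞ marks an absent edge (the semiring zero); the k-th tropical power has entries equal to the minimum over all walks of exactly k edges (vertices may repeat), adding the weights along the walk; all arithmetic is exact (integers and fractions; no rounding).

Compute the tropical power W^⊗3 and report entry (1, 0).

W^⊗2:
  [-6, 13, ∞, 8]
  [-8, -14, -16, -12]
  [9, 6, 4, 8]
  [-6, -5, -7, -3]
W^⊗3:
  [-9, 6, 4, 5]
  [-15, -21, -23, -19]
  [5, -1, -3, 1]
  [-9, -12, -14, -10]
Key observation: the optimum is the walk 1->1->3->0, with weight (-7) + (-5) + (-3) = -15.
Optimal value attained by: walk 1->1->3->0.
Answer: (W^⊗3)[1][0] = -15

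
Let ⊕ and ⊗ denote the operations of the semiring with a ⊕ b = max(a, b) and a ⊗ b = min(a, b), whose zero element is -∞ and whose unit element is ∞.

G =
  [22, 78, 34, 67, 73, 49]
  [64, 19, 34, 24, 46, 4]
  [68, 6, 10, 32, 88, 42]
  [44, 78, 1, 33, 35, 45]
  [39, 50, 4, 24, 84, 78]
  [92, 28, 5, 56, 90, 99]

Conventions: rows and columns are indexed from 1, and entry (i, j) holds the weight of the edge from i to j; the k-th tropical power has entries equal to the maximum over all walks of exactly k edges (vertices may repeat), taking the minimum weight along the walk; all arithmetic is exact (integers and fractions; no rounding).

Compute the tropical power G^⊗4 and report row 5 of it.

G^⊗2:
  [64, 67, 34, 49, 73, 73]
  [39, 64, 34, 64, 64, 49]
  [42, 68, 34, 67, 84, 78]
  [64, 44, 34, 45, 46, 45]
  [78, 50, 34, 56, 84, 78]
  [92, 78, 34, 67, 90, 99]
G^⊗3:
  [73, 64, 34, 64, 73, 73]
  [64, 64, 34, 49, 64, 64]
  [78, 67, 34, 56, 84, 78]
  [45, 64, 34, 64, 64, 49]
  [78, 78, 34, 67, 84, 78]
  [92, 78, 34, 67, 90, 99]
G^⊗4:
  [73, 73, 34, 67, 73, 73]
  [64, 64, 34, 64, 64, 64]
  [78, 78, 34, 67, 84, 78]
  [64, 64, 34, 49, 64, 64]
  [78, 78, 34, 67, 84, 78]
  [92, 78, 34, 67, 90, 99]
Answer: row 5 of G^⊗4 = [78, 78, 34, 67, 84, 78]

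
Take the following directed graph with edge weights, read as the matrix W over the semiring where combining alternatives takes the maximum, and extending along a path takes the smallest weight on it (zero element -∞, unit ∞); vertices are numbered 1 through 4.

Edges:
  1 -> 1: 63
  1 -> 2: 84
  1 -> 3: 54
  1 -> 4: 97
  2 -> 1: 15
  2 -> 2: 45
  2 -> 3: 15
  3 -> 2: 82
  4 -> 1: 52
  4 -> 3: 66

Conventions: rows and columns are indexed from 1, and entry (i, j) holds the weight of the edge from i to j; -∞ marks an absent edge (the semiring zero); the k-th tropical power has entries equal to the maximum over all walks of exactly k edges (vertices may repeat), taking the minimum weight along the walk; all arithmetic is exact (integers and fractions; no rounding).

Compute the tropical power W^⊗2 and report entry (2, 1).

W^⊗2:
  [63, 63, 66, 63]
  [15, 45, 15, 15]
  [15, 45, 15, -∞]
  [52, 66, 52, 52]
Key observation: the optimum is the walk 2->1->1, with weight 15 min 63 = 15.
Optimal value attained by: walk 2->1->1.
Answer: (W^⊗2)[2][1] = 15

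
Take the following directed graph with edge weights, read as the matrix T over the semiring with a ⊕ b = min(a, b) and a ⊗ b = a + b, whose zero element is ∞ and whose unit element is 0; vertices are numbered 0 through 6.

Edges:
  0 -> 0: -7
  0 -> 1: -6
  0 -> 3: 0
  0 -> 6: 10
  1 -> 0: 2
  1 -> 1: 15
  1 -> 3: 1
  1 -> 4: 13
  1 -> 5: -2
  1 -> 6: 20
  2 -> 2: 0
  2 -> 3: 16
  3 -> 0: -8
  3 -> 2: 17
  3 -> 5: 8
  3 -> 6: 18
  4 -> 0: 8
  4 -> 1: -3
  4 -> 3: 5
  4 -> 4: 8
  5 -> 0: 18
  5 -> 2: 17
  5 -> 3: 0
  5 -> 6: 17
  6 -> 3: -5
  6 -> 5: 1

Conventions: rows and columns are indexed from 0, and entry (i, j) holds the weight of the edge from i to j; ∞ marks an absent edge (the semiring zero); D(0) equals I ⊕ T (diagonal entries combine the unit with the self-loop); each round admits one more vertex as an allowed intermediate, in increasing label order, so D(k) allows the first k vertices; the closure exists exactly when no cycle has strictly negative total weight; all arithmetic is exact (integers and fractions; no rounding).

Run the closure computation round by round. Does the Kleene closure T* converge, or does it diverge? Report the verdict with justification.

Detection: at round 0, diagonal entry (0, 0) turns strictly negative.
Key observation: the cycle 0->0 has total weight (-7), which is strictly negative.
Answer: DIVERGES — negative cycle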